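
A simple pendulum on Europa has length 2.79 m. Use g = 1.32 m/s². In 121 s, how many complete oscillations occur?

13

T = 2π√(L/g) = 2π√(2.79/1.32) = 9.135 s.
Number of complete oscillations = ⌊121/9.135⌋ = ⌊13.25⌋ = 13.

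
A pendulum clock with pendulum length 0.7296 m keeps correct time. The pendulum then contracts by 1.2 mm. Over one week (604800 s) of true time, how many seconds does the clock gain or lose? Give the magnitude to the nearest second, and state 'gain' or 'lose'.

gain 498 s

T ∝ √L, so T'/T = √(0.72840/0.7296) = 0.999177.
In 604800 s of true time the clock registers 604800/0.999177 = 605298.0 s, so it gains 498 s.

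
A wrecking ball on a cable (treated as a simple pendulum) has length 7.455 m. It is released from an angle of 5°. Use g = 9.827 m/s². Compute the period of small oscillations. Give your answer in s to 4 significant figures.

T = 2π√(L/g) = 2π√(7.455/9.827) = 2π × 0.87099 = 5.473 s.

5.473 s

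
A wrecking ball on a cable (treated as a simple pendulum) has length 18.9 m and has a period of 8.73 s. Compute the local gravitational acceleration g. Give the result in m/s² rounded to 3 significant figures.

From T = 2π√(L/g), g = 4π²L/T² = 4π² × 18.9/8.730² = 9.79 m/s².

9.79 m/s²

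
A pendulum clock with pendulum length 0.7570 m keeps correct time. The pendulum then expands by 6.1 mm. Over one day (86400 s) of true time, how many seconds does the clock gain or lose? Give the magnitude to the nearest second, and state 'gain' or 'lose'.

T ∝ √L, so T'/T = √(0.76310/0.7570) = 1.00402.
In 86400 s of true time the clock registers 86400/1.00402 = 86054.0 s, so it loses 346 s.

lose 346 s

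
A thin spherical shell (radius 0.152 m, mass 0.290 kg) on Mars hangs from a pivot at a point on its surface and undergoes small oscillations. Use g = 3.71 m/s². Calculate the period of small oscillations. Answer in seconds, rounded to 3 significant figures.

1.64 s

I_cm = (2/3)mr² = 0.004467 kg·m². The pivot is at distance d = 0.152 m from the centre of mass.
By the parallel-axis theorem, I = I_cm + md² = 0.004467 + 0.006700 = 0.01117 kg·m².
T = 2π√(I/(mgd)) = 2π√(0.01117/(0.290 × 3.71 × 0.152)) = 1.64 s.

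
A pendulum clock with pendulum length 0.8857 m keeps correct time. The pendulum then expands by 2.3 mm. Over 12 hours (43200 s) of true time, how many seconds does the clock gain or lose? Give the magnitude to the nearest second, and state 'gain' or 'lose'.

T ∝ √L, so T'/T = √(0.88800/0.8857) = 1.00130.
In 43200 s of true time the clock registers 43200/1.00130 = 43144.0 s, so it loses 56 s.

lose 56 s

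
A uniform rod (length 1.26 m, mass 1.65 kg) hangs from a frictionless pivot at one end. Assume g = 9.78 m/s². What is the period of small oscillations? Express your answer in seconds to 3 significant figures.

For a physical pendulum T = 2π√(I/(mgd)), with d = 0.6300 m from pivot to centre of mass.
I_cm = mL²/12 = 1.65 × 1.26²/12 = 0.2183 kg·m²; I = I_cm + md² = 0.2183 + 1.65 × 0.6300² = 0.8732 kg·m².
T = 2π√(0.8732/(1.65 × 9.78 × 0.6300)) = 1.84 s.

1.84 s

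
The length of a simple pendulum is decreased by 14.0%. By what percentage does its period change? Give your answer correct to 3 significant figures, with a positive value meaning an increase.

T ∝ √L, so T'/T = √(0.8600) = 0.9274.
Percentage change in T = (0.9274 − 1) × 100% = -7.26%.

-7.26%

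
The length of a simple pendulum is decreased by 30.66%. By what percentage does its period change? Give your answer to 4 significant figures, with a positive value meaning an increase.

-16.73%

T ∝ √L, so T'/T = √(0.69340) = 0.83271.
Percentage change in T = (0.83271 − 1) × 100% = -16.73%.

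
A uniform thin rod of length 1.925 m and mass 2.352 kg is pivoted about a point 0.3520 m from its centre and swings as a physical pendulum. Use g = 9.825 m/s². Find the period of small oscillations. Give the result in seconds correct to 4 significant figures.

For a physical pendulum T = 2π√(I/(mgd)), with d = 0.35200 m from pivot to centre of mass.
I_cm = mL²/12 = 2.352 × 1.925²/12 = 0.72630 kg·m²; I = I_cm + md² = 0.72630 + 2.352 × 0.35200² = 1.0177 kg·m².
T = 2π√(1.0177/(2.352 × 9.825 × 0.35200)) = 2.222 s.

2.222 s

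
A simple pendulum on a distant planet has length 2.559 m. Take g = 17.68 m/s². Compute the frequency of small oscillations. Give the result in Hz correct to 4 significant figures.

T = 2π√(L/g) = 2π√(2.559/17.68) = 2.3904 s, so f = 1/T = 0.4183 Hz.

0.4183 Hz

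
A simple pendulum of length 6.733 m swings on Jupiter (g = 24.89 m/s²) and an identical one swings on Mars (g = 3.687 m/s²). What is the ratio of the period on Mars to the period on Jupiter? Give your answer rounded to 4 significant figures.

T ∝ 1/√g, so T₂/T₁ = √(g₁/g₂) = √(24.89/3.687) = 2.598.

2.598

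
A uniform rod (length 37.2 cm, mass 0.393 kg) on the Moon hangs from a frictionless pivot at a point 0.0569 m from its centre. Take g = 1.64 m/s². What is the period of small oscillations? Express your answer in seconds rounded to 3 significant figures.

2.50 s

For a physical pendulum T = 2π√(I/(mgd)), with d = 0.05690 m from pivot to centre of mass.
I_cm = mL²/12 = 0.393 × 0.372²/12 = 0.004532 kg·m²; I = I_cm + md² = 0.004532 + 0.393 × 0.05690² = 0.005804 kg·m².
T = 2π√(0.005804/(0.393 × 1.64 × 0.05690)) = 2.50 s.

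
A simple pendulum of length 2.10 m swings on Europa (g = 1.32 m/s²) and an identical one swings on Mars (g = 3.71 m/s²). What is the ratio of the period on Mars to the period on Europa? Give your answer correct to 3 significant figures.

0.596

T ∝ 1/√g, so T₂/T₁ = √(g₁/g₂) = √(1.32/3.71) = 0.596.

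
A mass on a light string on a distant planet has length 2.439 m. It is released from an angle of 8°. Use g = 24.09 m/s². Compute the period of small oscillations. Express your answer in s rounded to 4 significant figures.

T = 2π√(L/g) = 2π√(2.439/24.09) = 2π × 0.31819 = 1.999 s.

1.999 s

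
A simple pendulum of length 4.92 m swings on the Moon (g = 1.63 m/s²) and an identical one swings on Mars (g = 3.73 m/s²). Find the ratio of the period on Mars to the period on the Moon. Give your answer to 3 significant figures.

T ∝ 1/√g, so T₂/T₁ = √(g₁/g₂) = √(1.63/3.73) = 0.661.

0.661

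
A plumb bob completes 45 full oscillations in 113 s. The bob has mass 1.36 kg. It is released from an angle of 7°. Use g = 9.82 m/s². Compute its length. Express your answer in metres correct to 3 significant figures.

1.57 m

T = 113/45 = 2.511 s.
From T = 2π√(L/g), L = gT²/(4π²) = 9.82 × 2.511²/(4π²) = 1.57 m.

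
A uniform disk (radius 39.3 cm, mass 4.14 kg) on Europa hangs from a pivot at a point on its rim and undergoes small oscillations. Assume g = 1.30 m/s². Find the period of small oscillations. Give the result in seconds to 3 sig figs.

I_cm = ½mr² = 0.3197 kg·m². The pivot is at distance d = 0.393 m from the centre of mass.
By the parallel-axis theorem, I = I_cm + md² = 0.3197 + 0.6394 = 0.9591 kg·m².
T = 2π√(I/(mgd)) = 2π√(0.9591/(4.14 × 1.30 × 0.393)) = 4.23 s.

4.23 s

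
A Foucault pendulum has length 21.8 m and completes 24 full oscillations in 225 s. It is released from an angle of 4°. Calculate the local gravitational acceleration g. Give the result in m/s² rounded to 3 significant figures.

T = 225/24 = 9.375 s.
From T = 2π√(L/g), g = 4π²L/T² = 4π² × 21.8/9.375² = 9.79 m/s².

9.79 m/s²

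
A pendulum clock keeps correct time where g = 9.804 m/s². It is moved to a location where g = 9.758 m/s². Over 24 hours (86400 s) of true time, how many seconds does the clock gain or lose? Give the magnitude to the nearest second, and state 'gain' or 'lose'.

lose 203 s

The clock's period scales as T ∝ 1/√g, so T'/T = √(9.804/9.758) = 1.00235.
In 86400 s of true time the clock registers 86400/1.00235 = 86197.1 s, so it loses 203 s.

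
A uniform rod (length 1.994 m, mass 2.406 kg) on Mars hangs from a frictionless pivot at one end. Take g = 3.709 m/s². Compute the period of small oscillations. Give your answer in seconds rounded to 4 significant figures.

For a physical pendulum T = 2π√(I/(mgd)), with d = 0.99700 m from pivot to centre of mass.
I_cm = mL²/12 = 2.406 × 1.994²/12 = 0.79720 kg·m²; I = I_cm + md² = 0.79720 + 2.406 × 0.99700² = 3.1888 kg·m².
T = 2π√(3.1888/(2.406 × 3.709 × 0.99700)) = 3.762 s.

3.762 s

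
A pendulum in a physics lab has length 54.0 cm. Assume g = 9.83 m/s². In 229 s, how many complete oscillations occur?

T = 2π√(L/g) = 2π√(0.540/9.83) = 1.473 s.
Number of complete oscillations = ⌊229/1.473⌋ = ⌊155.5⌋ = 155.

155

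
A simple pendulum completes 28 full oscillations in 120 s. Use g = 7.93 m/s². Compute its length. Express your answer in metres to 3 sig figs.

3.69 m

T = 120/28 = 4.286 s.
From T = 2π√(L/g), L = gT²/(4π²) = 7.93 × 4.286²/(4π²) = 3.69 m.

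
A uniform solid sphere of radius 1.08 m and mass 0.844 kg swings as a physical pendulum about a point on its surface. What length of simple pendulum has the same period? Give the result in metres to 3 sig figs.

1.51 m

The equivalent simple-pendulum length is L_eq = I/(md), where I is about the pivot and d = 1.080 m.
I_cm = (2/5)mR² = 0.3938 kg·m², so I = I_cm + md² = 0.3938 + 0.9844 = 1.378 kg·m².
L_eq = 1.378/(0.844 × 1.080) = 1.51 m.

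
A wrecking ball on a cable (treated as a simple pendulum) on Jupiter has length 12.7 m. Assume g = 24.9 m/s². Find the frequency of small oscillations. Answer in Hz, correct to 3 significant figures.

T = 2π√(L/g) = 2π√(12.7/24.9) = 4.487 s, so f = 1/T = 0.223 Hz.

0.223 Hz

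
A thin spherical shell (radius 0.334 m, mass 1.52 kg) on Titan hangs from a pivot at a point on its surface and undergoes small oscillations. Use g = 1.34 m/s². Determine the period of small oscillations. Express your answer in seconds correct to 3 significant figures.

I_cm = (2/3)mr² = 0.1130 kg·m². The pivot is at distance d = 0.334 m from the centre of mass.
By the parallel-axis theorem, I = I_cm + md² = 0.1130 + 0.1696 = 0.2826 kg·m².
T = 2π√(I/(mgd)) = 2π√(0.2826/(1.52 × 1.34 × 0.334)) = 4.05 s.

4.05 s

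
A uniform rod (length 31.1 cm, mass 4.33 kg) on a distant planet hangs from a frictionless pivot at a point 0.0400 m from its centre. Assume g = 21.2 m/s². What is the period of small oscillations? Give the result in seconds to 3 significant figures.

For a physical pendulum T = 2π√(I/(mgd)), with d = 0.04000 m from pivot to centre of mass.
I_cm = mL²/12 = 4.33 × 0.311²/12 = 0.03490 kg·m²; I = I_cm + md² = 0.03490 + 4.33 × 0.04000² = 0.04183 kg·m².
T = 2π√(0.04183/(4.33 × 21.2 × 0.04000)) = 0.671 s.

0.671 s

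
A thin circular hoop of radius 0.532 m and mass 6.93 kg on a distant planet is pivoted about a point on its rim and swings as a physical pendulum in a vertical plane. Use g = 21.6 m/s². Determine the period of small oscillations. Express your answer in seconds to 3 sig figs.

I_cm = mr² = 1.961 kg·m². The pivot is at distance d = 0.532 m from the centre of mass.
By the parallel-axis theorem, I = I_cm + md² = 1.961 + 1.961 = 3.923 kg·m².
T = 2π√(I/(mgd)) = 2π√(3.923/(6.93 × 21.6 × 0.532)) = 1.39 s.

1.39 s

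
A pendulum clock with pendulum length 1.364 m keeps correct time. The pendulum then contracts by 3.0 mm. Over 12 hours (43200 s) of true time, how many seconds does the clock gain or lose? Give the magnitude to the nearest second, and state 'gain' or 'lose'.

gain 48 s

T ∝ √L, so T'/T = √(1.36100/1.364) = 0.998900.
In 43200 s of true time the clock registers 43200/0.998900 = 43247.6 s, so it gains 48 s.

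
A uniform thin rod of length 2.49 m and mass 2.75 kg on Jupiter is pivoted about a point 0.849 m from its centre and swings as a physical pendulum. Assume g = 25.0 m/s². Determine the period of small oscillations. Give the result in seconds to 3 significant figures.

For a physical pendulum T = 2π√(I/(mgd)), with d = 0.8490 m from pivot to centre of mass.
I_cm = mL²/12 = 2.75 × 2.49²/12 = 1.421 kg·m²; I = I_cm + md² = 1.421 + 2.75 × 0.8490² = 3.403 kg·m².
T = 2π√(3.403/(2.75 × 25.0 × 0.8490)) = 1.52 s.

1.52 s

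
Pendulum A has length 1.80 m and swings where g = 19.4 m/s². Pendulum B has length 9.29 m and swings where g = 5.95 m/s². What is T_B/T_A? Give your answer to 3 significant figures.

4.10

T = 2π√(L/g), so T_B/T_A = √((L_B/g_B)/(L_A/g_A)) = √((9.29/5.95)/(1.80/19.4)) = 4.10.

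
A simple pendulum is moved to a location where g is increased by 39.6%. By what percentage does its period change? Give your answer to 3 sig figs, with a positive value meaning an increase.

-15.4%

T ∝ 1/√g, so T'/T = 1/√(1.396) = 0.8464.
Percentage change in T = (0.8464 − 1) × 100% = -15.4%.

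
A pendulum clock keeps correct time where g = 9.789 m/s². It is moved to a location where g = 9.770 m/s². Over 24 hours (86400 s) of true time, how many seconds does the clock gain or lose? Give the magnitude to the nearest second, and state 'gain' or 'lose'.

lose 84 s

The clock's period scales as T ∝ 1/√g, so T'/T = √(9.789/9.770) = 1.00097.
In 86400 s of true time the clock registers 86400/1.00097 = 86316.1 s, so it loses 84 s.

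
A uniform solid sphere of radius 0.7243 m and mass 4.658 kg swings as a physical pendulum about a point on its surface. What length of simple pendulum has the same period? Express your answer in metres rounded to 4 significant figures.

1.014 m

The equivalent simple-pendulum length is L_eq = I/(md), where I is about the pivot and d = 0.72430 m.
I_cm = (2/5)mR² = 0.97745 kg·m², so I = I_cm + md² = 0.97745 + 2.4436 = 3.4211 kg·m².
L_eq = 3.4211/(4.658 × 0.72430) = 1.014 m.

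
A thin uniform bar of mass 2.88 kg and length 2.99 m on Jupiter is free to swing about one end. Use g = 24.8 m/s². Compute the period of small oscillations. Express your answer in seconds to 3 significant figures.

For a physical pendulum T = 2π√(I/(mgd)), with d = 1.495 m from pivot to centre of mass.
I_cm = mL²/12 = 2.88 × 2.99²/12 = 2.146 kg·m²; I = I_cm + md² = 2.146 + 2.88 × 1.495² = 8.582 kg·m².
T = 2π√(8.582/(2.88 × 24.8 × 1.495)) = 1.78 s.

1.78 s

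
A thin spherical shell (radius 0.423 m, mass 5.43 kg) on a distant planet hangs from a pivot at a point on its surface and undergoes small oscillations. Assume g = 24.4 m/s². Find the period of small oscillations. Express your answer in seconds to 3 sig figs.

1.07 s

I_cm = (2/3)mr² = 0.6477 kg·m². The pivot is at distance d = 0.423 m from the centre of mass.
By the parallel-axis theorem, I = I_cm + md² = 0.6477 + 0.9716 = 1.619 kg·m².
T = 2π√(I/(mgd)) = 2π√(1.619/(5.43 × 24.4 × 0.423)) = 1.07 s.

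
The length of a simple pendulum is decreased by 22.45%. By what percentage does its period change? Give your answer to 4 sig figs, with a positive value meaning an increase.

T ∝ √L, so T'/T = √(0.77550) = 0.88062.
Percentage change in T = (0.88062 − 1) × 100% = -11.94%.

-11.94%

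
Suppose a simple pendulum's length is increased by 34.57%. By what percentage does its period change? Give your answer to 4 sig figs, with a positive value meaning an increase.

T ∝ √L, so T'/T = √(1.3457) = 1.1600.
Percentage change in T = (1.1600 − 1) × 100% = 16.00%.

16.00%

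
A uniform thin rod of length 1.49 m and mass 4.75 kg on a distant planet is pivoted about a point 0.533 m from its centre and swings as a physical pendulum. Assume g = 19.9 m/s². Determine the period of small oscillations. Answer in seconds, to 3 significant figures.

For a physical pendulum T = 2π√(I/(mgd)), with d = 0.5330 m from pivot to centre of mass.
I_cm = mL²/12 = 4.75 × 1.49²/12 = 0.8788 kg·m²; I = I_cm + md² = 0.8788 + 4.75 × 0.5330² = 2.228 kg·m².
T = 2π√(2.228/(4.75 × 19.9 × 0.5330)) = 1.32 s.

1.32 s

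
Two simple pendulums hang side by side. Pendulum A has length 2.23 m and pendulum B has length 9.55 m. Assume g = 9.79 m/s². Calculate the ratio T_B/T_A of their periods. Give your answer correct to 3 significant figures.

2.07

T ∝ √L, so T_B/T_A = √(L_B/L_A) = √(9.55/2.23) = 2.07.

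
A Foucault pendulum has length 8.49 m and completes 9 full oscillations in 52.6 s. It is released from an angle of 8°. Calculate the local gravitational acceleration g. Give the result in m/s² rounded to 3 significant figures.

9.81 m/s²

T = 52.6/9 = 5.844 s.
From T = 2π√(L/g), g = 4π²L/T² = 4π² × 8.49/5.844² = 9.81 m/s².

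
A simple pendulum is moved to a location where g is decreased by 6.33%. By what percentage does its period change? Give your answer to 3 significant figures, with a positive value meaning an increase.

3.32%

T ∝ 1/√g, so T'/T = 1/√(0.9367) = 1.033.
Percentage change in T = (1.033 − 1) × 100% = 3.32%.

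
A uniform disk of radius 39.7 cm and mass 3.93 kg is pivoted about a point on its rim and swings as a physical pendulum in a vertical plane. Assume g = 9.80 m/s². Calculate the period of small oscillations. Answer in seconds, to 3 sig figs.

I_cm = ½mr² = 0.3097 kg·m². The pivot is at distance d = 0.397 m from the centre of mass.
By the parallel-axis theorem, I = I_cm + md² = 0.3097 + 0.6194 = 0.9291 kg·m².
T = 2π√(I/(mgd)) = 2π√(0.9291/(3.93 × 9.80 × 0.397)) = 1.55 s.

1.55 s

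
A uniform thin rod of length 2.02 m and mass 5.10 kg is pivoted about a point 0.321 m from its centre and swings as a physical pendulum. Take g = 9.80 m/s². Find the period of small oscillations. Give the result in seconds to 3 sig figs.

For a physical pendulum T = 2π√(I/(mgd)), with d = 0.3210 m from pivot to centre of mass.
I_cm = mL²/12 = 5.10 × 2.02²/12 = 1.734 kg·m²; I = I_cm + md² = 1.734 + 5.10 × 0.3210² = 2.260 kg·m².
T = 2π√(2.260/(5.10 × 9.80 × 0.3210)) = 2.36 s.

2.36 s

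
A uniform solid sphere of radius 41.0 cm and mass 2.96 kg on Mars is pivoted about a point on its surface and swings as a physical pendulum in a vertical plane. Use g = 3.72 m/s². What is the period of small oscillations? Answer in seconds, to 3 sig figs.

2.47 s

I_cm = (2/5)mr² = 0.1990 kg·m². The pivot is at distance d = 0.410 m from the centre of mass.
By the parallel-axis theorem, I = I_cm + md² = 0.1990 + 0.4976 = 0.6966 kg·m².
T = 2π√(I/(mgd)) = 2π√(0.6966/(2.96 × 3.72 × 0.410)) = 2.47 s.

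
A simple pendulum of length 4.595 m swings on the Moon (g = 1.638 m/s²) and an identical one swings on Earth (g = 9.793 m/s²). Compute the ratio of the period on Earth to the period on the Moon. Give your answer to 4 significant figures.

0.4090

T ∝ 1/√g, so T₂/T₁ = √(g₁/g₂) = √(1.638/9.793) = 0.4090.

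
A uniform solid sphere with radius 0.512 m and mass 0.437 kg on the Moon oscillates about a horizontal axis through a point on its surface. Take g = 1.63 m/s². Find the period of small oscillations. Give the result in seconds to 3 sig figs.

I_cm = (2/5)mr² = 0.04582 kg·m². The pivot is at distance d = 0.512 m from the centre of mass.
By the parallel-axis theorem, I = I_cm + md² = 0.04582 + 0.1146 = 0.1604 kg·m².
T = 2π√(I/(mgd)) = 2π√(0.1604/(0.437 × 1.63 × 0.512)) = 4.17 s.

4.17 s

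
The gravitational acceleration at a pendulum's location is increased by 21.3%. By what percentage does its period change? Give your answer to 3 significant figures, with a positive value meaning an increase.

-9.20%

T ∝ 1/√g, so T'/T = 1/√(1.213) = 0.9080.
Percentage change in T = (0.9080 − 1) × 100% = -9.20%.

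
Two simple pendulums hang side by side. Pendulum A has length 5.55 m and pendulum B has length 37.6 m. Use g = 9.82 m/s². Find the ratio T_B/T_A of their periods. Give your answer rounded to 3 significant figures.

2.60

T ∝ √L, so T_B/T_A = √(L_B/L_A) = √(37.6/5.55) = 2.60.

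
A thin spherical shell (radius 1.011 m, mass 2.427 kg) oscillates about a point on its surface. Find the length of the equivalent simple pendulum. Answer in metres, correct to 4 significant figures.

1.685 m

The equivalent simple-pendulum length is L_eq = I/(md), where I is about the pivot and d = 1.0110 m.
I_cm = (2/3)mR² = 1.6538 kg·m², so I = I_cm + md² = 1.6538 + 2.4807 = 4.1345 kg·m².
L_eq = 4.1345/(2.427 × 1.0110) = 1.685 m.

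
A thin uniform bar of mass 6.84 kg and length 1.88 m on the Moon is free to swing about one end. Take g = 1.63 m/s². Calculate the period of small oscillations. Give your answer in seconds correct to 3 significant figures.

For a physical pendulum T = 2π√(I/(mgd)), with d = 0.9400 m from pivot to centre of mass.
I_cm = mL²/12 = 6.84 × 1.88²/12 = 2.015 kg·m²; I = I_cm + md² = 2.015 + 6.84 × 0.9400² = 8.058 kg·m².
T = 2π√(8.058/(6.84 × 1.63 × 0.9400)) = 5.51 s.

5.51 s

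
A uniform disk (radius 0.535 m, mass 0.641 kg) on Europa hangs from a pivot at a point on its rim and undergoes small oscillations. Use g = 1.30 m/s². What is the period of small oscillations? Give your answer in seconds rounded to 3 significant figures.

I_cm = ½mr² = 0.09174 kg·m². The pivot is at distance d = 0.535 m from the centre of mass.
By the parallel-axis theorem, I = I_cm + md² = 0.09174 + 0.1835 = 0.2752 kg·m².
T = 2π√(I/(mgd)) = 2π√(0.2752/(0.641 × 1.30 × 0.535)) = 4.94 s.

4.94 s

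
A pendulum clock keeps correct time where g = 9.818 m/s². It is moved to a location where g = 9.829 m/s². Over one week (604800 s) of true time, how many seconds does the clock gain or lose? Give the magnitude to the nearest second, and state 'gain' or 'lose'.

The clock's period scales as T ∝ 1/√g, so T'/T = √(9.818/9.829) = 0.999440.
In 604800 s of true time the clock registers 604800/0.999440 = 605138.7 s, so it gains 339 s.

gain 339 s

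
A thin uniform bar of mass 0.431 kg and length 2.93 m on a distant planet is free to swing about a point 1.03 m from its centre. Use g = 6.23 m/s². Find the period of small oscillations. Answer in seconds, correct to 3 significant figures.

For a physical pendulum T = 2π√(I/(mgd)), with d = 1.030 m from pivot to centre of mass.
I_cm = mL²/12 = 0.431 × 2.93²/12 = 0.3083 kg·m²; I = I_cm + md² = 0.3083 + 0.431 × 1.030² = 0.7656 kg·m².
T = 2π√(0.7656/(0.431 × 6.23 × 1.030)) = 3.31 s.

3.31 s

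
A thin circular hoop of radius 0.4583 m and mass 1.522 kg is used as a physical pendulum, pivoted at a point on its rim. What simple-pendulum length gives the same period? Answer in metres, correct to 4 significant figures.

The equivalent simple-pendulum length is L_eq = I/(md), where I is about the pivot and d = 0.45830 m.
I_cm = mR² = 0.31968 kg·m², so I = I_cm + md² = 0.31968 + 0.31968 = 0.63936 kg·m².
L_eq = 0.63936/(1.522 × 0.45830) = 0.9166 m.

0.9166 m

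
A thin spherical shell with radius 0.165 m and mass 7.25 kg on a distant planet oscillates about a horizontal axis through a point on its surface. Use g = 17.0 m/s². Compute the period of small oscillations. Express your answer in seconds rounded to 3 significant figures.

I_cm = (2/3)mr² = 0.1316 kg·m². The pivot is at distance d = 0.165 m from the centre of mass.
By the parallel-axis theorem, I = I_cm + md² = 0.1316 + 0.1974 = 0.3290 kg·m².
T = 2π√(I/(mgd)) = 2π√(0.3290/(7.25 × 17.0 × 0.165)) = 0.799 s.

0.799 s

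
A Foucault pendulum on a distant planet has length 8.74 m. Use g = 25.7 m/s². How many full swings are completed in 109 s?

29

T = 2π√(L/g) = 2π√(8.74/25.7) = 3.664 s.
Number of complete oscillations = ⌊109/3.664⌋ = ⌊29.75⌋ = 29.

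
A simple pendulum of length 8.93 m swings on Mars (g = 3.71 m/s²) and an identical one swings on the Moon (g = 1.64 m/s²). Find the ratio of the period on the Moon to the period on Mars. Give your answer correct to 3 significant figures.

1.50

T ∝ 1/√g, so T₂/T₁ = √(g₁/g₂) = √(3.71/1.64) = 1.50.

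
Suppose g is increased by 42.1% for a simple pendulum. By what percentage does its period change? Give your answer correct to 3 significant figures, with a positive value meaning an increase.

-16.1%

T ∝ 1/√g, so T'/T = 1/√(1.421) = 0.8389.
Percentage change in T = (0.8389 − 1) × 100% = -16.1%.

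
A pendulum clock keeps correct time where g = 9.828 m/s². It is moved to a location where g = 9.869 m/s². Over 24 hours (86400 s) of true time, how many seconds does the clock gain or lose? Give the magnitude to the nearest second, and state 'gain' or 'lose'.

gain 180 s

The clock's period scales as T ∝ 1/√g, so T'/T = √(9.828/9.869) = 0.997921.
In 86400 s of true time the clock registers 86400/0.997921 = 86580.0 s, so it gains 180 s.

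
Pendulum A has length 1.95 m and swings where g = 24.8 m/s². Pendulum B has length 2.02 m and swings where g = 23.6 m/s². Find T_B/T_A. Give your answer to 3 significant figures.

T = 2π√(L/g), so T_B/T_A = √((L_B/g_B)/(L_A/g_A)) = √((2.02/23.6)/(1.95/24.8)) = 1.04.

1.04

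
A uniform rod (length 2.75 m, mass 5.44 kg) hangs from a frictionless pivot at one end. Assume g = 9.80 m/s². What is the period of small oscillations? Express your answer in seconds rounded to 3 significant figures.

2.72 s

For a physical pendulum T = 2π√(I/(mgd)), with d = 1.375 m from pivot to centre of mass.
I_cm = mL²/12 = 5.44 × 2.75²/12 = 3.428 kg·m²; I = I_cm + md² = 3.428 + 5.44 × 1.375² = 13.71 kg·m².
T = 2π√(13.71/(5.44 × 9.80 × 1.375)) = 2.72 s.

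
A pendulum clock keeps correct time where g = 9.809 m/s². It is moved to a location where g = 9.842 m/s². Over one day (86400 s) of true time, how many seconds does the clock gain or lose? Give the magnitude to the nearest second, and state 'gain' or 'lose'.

gain 145 s

The clock's period scales as T ∝ 1/√g, so T'/T = √(9.809/9.842) = 0.998322.
In 86400 s of true time the clock registers 86400/0.998322 = 86545.2 s, so it gains 145 s.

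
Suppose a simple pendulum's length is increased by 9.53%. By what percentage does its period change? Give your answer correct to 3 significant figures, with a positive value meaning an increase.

4.66%

T ∝ √L, so T'/T = √(1.095) = 1.047.
Percentage change in T = (1.047 − 1) × 100% = 4.66%.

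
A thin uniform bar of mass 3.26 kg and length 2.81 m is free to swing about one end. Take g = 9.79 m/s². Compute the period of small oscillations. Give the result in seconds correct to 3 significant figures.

2.75 s

For a physical pendulum T = 2π√(I/(mgd)), with d = 1.405 m from pivot to centre of mass.
I_cm = mL²/12 = 3.26 × 2.81²/12 = 2.145 kg·m²; I = I_cm + md² = 2.145 + 3.26 × 1.405² = 8.580 kg·m².
T = 2π√(8.580/(3.26 × 9.79 × 1.405)) = 2.75 s.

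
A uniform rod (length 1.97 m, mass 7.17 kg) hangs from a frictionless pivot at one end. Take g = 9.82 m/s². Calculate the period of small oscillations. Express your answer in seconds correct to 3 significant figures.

For a physical pendulum T = 2π√(I/(mgd)), with d = 0.9850 m from pivot to centre of mass.
I_cm = mL²/12 = 7.17 × 1.97²/12 = 2.319 kg·m²; I = I_cm + md² = 2.319 + 7.17 × 0.9850² = 9.275 kg·m².
T = 2π√(9.275/(7.17 × 9.82 × 0.9850)) = 2.30 s.

2.30 s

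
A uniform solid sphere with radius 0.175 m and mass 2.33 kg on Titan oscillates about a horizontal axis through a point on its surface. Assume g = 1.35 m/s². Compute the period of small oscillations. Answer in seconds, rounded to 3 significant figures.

I_cm = (2/5)mr² = 0.02854 kg·m². The pivot is at distance d = 0.175 m from the centre of mass.
By the parallel-axis theorem, I = I_cm + md² = 0.02854 + 0.07136 = 0.09990 kg·m².
T = 2π√(I/(mgd)) = 2π√(0.09990/(2.33 × 1.35 × 0.175)) = 2.68 s.

2.68 s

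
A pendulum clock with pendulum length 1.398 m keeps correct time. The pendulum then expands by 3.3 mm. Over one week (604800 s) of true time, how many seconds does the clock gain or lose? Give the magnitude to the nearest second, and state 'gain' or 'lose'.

T ∝ √L, so T'/T = √(1.40130/1.398) = 1.00118.
In 604800 s of true time the clock registers 604800/1.00118 = 604087.4 s, so it loses 713 s.

lose 713 s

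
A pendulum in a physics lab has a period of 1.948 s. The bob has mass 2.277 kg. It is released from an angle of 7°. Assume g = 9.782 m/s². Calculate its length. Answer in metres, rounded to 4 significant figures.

0.9403 m

From T = 2π√(L/g), L = gT²/(4π²) = 9.782 × 1.9480²/(4π²) = 0.9403 m.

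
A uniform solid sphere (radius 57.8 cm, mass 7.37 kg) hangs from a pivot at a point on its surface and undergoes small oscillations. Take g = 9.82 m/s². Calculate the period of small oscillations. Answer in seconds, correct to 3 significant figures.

1.80 s

I_cm = (2/5)mr² = 0.9849 kg·m². The pivot is at distance d = 0.578 m from the centre of mass.
By the parallel-axis theorem, I = I_cm + md² = 0.9849 + 2.462 = 3.447 kg·m².
T = 2π√(I/(mgd)) = 2π√(3.447/(7.37 × 9.82 × 0.578)) = 1.80 s.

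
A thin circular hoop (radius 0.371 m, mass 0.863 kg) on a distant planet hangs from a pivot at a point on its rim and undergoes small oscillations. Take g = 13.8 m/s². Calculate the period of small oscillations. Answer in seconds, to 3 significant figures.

I_cm = mr² = 0.1188 kg·m². The pivot is at distance d = 0.371 m from the centre of mass.
By the parallel-axis theorem, I = I_cm + md² = 0.1188 + 0.1188 = 0.2376 kg·m².
T = 2π√(I/(mgd)) = 2π√(0.2376/(0.863 × 13.8 × 0.371)) = 1.46 s.

1.46 s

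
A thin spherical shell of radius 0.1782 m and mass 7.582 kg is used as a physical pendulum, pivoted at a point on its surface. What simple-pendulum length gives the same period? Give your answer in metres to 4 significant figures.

0.2970 m

The equivalent simple-pendulum length is L_eq = I/(md), where I is about the pivot and d = 0.17820 m.
I_cm = (2/3)mR² = 0.16051 kg·m², so I = I_cm + md² = 0.16051 + 0.24077 = 0.40128 kg·m².
L_eq = 0.40128/(7.582 × 0.17820) = 0.2970 m.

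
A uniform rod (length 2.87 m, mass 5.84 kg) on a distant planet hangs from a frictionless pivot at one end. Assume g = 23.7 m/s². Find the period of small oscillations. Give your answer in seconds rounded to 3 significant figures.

1.79 s

For a physical pendulum T = 2π√(I/(mgd)), with d = 1.435 m from pivot to centre of mass.
I_cm = mL²/12 = 5.84 × 2.87²/12 = 4.009 kg·m²; I = I_cm + md² = 4.009 + 5.84 × 1.435² = 16.03 kg·m².
T = 2π√(16.03/(5.84 × 23.7 × 1.435)) = 1.79 s.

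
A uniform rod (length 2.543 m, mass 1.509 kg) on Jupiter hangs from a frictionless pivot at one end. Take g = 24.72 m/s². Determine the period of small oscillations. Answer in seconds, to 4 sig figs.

1.645 s

For a physical pendulum T = 2π√(I/(mgd)), with d = 1.2715 m from pivot to centre of mass.
I_cm = mL²/12 = 1.509 × 2.543²/12 = 0.81321 kg·m²; I = I_cm + md² = 0.81321 + 1.509 × 1.2715² = 3.2528 kg·m².
T = 2π√(3.2528/(1.509 × 24.72 × 1.2715)) = 1.645 s.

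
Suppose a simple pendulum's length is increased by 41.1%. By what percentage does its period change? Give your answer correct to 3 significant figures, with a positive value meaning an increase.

T ∝ √L, so T'/T = √(1.411) = 1.188.
Percentage change in T = (1.188 − 1) × 100% = 18.8%.

18.8%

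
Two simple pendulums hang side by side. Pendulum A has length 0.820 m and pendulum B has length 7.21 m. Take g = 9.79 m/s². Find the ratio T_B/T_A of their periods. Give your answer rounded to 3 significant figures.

2.97

T ∝ √L, so T_B/T_A = √(L_B/L_A) = √(7.21/0.820) = 2.97.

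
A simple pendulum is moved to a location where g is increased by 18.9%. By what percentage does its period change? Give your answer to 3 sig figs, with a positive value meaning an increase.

T ∝ 1/√g, so T'/T = 1/√(1.189) = 0.9171.
Percentage change in T = (0.9171 − 1) × 100% = -8.29%.

-8.29%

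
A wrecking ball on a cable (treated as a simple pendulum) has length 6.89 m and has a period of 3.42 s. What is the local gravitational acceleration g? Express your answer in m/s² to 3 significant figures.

23.3 m/s²

From T = 2π√(L/g), g = 4π²L/T² = 4π² × 6.89/3.420² = 23.3 m/s².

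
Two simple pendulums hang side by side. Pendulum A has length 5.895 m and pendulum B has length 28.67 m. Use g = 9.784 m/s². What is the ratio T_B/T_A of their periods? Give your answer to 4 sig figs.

T ∝ √L, so T_B/T_A = √(L_B/L_A) = √(28.67/5.895) = 2.205.

2.205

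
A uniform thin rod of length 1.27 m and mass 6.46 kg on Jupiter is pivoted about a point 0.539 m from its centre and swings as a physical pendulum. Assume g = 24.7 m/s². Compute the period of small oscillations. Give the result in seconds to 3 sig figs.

1.12 s

For a physical pendulum T = 2π√(I/(mgd)), with d = 0.5390 m from pivot to centre of mass.
I_cm = mL²/12 = 6.46 × 1.27²/12 = 0.8683 kg·m²; I = I_cm + md² = 0.8683 + 6.46 × 0.5390² = 2.745 kg·m².
T = 2π√(2.745/(6.46 × 24.7 × 0.5390)) = 1.12 s.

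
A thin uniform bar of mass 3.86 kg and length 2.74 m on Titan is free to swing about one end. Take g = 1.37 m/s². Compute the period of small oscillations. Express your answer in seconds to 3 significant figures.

For a physical pendulum T = 2π√(I/(mgd)), with d = 1.370 m from pivot to centre of mass.
I_cm = mL²/12 = 3.86 × 2.74²/12 = 2.415 kg·m²; I = I_cm + md² = 2.415 + 3.86 × 1.370² = 9.660 kg·m².
T = 2π√(9.660/(3.86 × 1.37 × 1.370)) = 7.26 s.

7.26 s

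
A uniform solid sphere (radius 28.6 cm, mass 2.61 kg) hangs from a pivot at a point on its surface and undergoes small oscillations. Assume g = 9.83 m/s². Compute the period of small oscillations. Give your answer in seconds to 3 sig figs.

1.27 s

I_cm = (2/5)mr² = 0.08540 kg·m². The pivot is at distance d = 0.286 m from the centre of mass.
By the parallel-axis theorem, I = I_cm + md² = 0.08540 + 0.2135 = 0.2989 kg·m².
T = 2π√(I/(mgd)) = 2π√(0.2989/(2.61 × 9.83 × 0.286)) = 1.27 s.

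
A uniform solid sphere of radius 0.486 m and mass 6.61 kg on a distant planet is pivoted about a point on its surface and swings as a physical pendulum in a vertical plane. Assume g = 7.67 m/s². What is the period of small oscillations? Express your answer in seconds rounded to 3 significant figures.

1.87 s

I_cm = (2/5)mr² = 0.6245 kg·m². The pivot is at distance d = 0.486 m from the centre of mass.
By the parallel-axis theorem, I = I_cm + md² = 0.6245 + 1.561 = 2.186 kg·m².
T = 2π√(I/(mgd)) = 2π√(2.186/(6.61 × 7.67 × 0.486)) = 1.87 s.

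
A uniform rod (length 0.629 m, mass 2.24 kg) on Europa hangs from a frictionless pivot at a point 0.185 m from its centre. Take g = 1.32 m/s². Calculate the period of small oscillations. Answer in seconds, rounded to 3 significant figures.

3.30 s

For a physical pendulum T = 2π√(I/(mgd)), with d = 0.1850 m from pivot to centre of mass.
I_cm = mL²/12 = 2.24 × 0.629²/12 = 0.07385 kg·m²; I = I_cm + md² = 0.07385 + 2.24 × 0.1850² = 0.1505 kg·m².
T = 2π√(0.1505/(2.24 × 1.32 × 0.1850)) = 3.30 s.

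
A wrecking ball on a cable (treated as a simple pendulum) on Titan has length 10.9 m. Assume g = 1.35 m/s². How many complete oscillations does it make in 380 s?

T = 2π√(L/g) = 2π√(10.9/1.35) = 17.85 s.
Number of complete oscillations = ⌊380/17.85⌋ = ⌊21.28⌋ = 21.

21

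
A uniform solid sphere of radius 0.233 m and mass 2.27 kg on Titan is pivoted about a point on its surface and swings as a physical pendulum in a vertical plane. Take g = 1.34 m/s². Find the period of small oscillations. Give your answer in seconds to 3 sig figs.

3.10 s

I_cm = (2/5)mr² = 0.04929 kg·m². The pivot is at distance d = 0.233 m from the centre of mass.
By the parallel-axis theorem, I = I_cm + md² = 0.04929 + 0.1232 = 0.1725 kg·m².
T = 2π√(I/(mgd)) = 2π√(0.1725/(2.27 × 1.34 × 0.233)) = 3.10 s.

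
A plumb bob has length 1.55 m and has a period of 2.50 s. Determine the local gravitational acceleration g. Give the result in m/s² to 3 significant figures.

From T = 2π√(L/g), g = 4π²L/T² = 4π² × 1.55/2.500² = 9.79 m/s².

9.79 m/s²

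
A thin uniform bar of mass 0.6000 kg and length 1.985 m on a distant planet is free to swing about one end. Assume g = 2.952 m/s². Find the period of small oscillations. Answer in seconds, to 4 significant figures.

For a physical pendulum T = 2π√(I/(mgd)), with d = 0.99250 m from pivot to centre of mass.
I_cm = mL²/12 = 0.6000 × 1.985²/12 = 0.19701 kg·m²; I = I_cm + md² = 0.19701 + 0.6000 × 0.99250² = 0.78804 kg·m².
T = 2π√(0.78804/(0.6000 × 2.952 × 0.99250)) = 4.207 s.

4.207 s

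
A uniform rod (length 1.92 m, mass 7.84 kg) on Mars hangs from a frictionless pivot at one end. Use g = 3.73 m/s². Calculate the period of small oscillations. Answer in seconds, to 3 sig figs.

3.68 s

For a physical pendulum T = 2π√(I/(mgd)), with d = 0.9600 m from pivot to centre of mass.
I_cm = mL²/12 = 7.84 × 1.92²/12 = 2.408 kg·m²; I = I_cm + md² = 2.408 + 7.84 × 0.9600² = 9.634 kg·m².
T = 2π√(9.634/(7.84 × 3.73 × 0.9600)) = 3.68 s.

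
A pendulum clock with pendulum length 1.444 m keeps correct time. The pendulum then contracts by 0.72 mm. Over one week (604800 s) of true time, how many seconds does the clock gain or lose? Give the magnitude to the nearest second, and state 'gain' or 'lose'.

gain 151 s

T ∝ √L, so T'/T = √(1.44328/1.444) = 0.999751.
In 604800 s of true time the clock registers 604800/0.999751 = 604950.8 s, so it gains 151 s.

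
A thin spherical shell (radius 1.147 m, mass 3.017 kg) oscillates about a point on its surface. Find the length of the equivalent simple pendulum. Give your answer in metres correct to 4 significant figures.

1.912 m

The equivalent simple-pendulum length is L_eq = I/(md), where I is about the pivot and d = 1.1470 m.
I_cm = (2/3)mR² = 2.6461 kg·m², so I = I_cm + md² = 2.6461 + 3.9692 = 6.6153 kg·m².
L_eq = 6.6153/(3.017 × 1.1470) = 1.912 m.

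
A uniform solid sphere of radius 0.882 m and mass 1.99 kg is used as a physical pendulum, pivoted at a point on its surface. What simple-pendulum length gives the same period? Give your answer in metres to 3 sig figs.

The equivalent simple-pendulum length is L_eq = I/(md), where I is about the pivot and d = 0.8820 m.
I_cm = (2/5)mR² = 0.6192 kg·m², so I = I_cm + md² = 0.6192 + 1.548 = 2.167 kg·m².
L_eq = 2.167/(1.99 × 0.8820) = 1.23 m.

1.23 m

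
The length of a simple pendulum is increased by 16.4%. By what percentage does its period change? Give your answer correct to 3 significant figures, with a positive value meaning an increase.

T ∝ √L, so T'/T = √(1.164) = 1.079.
Percentage change in T = (1.079 − 1) × 100% = 7.89%.

7.89%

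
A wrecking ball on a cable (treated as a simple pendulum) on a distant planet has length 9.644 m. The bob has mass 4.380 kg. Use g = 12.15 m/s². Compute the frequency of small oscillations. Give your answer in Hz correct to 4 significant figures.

0.1786 Hz

T = 2π√(L/g) = 2π√(9.644/12.15) = 5.5978 s, so f = 1/T = 0.1786 Hz.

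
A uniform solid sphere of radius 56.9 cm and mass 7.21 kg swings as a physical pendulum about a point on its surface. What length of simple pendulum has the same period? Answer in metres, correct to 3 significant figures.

The equivalent simple-pendulum length is L_eq = I/(md), where I is about the pivot and d = 0.5690 m.
I_cm = (2/5)mR² = 0.9337 kg·m², so I = I_cm + md² = 0.9337 + 2.334 = 3.268 kg·m².
L_eq = 3.268/(7.21 × 0.5690) = 0.797 m.

0.797 m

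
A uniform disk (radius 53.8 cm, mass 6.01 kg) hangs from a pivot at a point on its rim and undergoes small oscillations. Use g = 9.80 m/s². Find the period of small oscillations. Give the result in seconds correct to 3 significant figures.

1.80 s

I_cm = ½mr² = 0.8698 kg·m². The pivot is at distance d = 0.538 m from the centre of mass.
By the parallel-axis theorem, I = I_cm + md² = 0.8698 + 1.740 = 2.609 kg·m².
T = 2π√(I/(mgd)) = 2π√(2.609/(6.01 × 9.80 × 0.538)) = 1.80 s.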